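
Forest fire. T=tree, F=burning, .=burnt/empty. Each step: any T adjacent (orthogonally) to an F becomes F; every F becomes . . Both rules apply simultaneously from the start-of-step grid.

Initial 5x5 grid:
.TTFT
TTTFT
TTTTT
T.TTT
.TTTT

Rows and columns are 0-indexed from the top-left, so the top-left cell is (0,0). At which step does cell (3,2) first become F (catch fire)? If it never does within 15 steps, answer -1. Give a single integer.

Step 1: cell (3,2)='T' (+5 fires, +2 burnt)
Step 2: cell (3,2)='T' (+5 fires, +5 burnt)
Step 3: cell (3,2)='F' (+5 fires, +5 burnt)
  -> target ignites at step 3
Step 4: cell (3,2)='.' (+3 fires, +5 burnt)
Step 5: cell (3,2)='.' (+2 fires, +3 burnt)
Step 6: cell (3,2)='.' (+0 fires, +2 burnt)
  fire out at step 6

3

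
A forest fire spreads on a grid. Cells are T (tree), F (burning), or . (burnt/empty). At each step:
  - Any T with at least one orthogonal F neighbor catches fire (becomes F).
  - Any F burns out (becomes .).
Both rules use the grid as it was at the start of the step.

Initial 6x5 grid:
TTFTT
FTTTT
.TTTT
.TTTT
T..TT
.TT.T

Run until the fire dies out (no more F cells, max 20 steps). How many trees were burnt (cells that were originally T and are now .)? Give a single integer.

Step 1: +5 fires, +2 burnt (F count now 5)
Step 2: +4 fires, +5 burnt (F count now 4)
Step 3: +4 fires, +4 burnt (F count now 4)
Step 4: +2 fires, +4 burnt (F count now 2)
Step 5: +2 fires, +2 burnt (F count now 2)
Step 6: +1 fires, +2 burnt (F count now 1)
Step 7: +1 fires, +1 burnt (F count now 1)
Step 8: +0 fires, +1 burnt (F count now 0)
Fire out after step 8
Initially T: 22, now '.': 27
Total burnt (originally-T cells now '.'): 19

Answer: 19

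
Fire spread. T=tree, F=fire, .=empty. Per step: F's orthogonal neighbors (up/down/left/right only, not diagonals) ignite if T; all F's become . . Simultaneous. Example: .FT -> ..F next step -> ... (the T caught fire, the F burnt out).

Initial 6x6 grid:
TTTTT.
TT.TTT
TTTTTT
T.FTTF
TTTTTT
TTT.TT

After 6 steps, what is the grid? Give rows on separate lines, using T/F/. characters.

Step 1: 6 trees catch fire, 2 burn out
  TTTTT.
  TT.TTT
  TTFTTF
  T..FF.
  TTFTTF
  TTT.TT
Step 2: 9 trees catch fire, 6 burn out
  TTTTT.
  TT.TTF
  TF.FF.
  T.....
  TF.FF.
  TTF.TF
Step 3: 7 trees catch fire, 9 burn out
  TTTTT.
  TF.FF.
  F.....
  T.....
  F.....
  TF..F.
Step 4: 6 trees catch fire, 7 burn out
  TFTFF.
  F.....
  ......
  F.....
  ......
  F.....
Step 5: 2 trees catch fire, 6 burn out
  F.F...
  ......
  ......
  ......
  ......
  ......
Step 6: 0 trees catch fire, 2 burn out
  ......
  ......
  ......
  ......
  ......
  ......

......
......
......
......
......
......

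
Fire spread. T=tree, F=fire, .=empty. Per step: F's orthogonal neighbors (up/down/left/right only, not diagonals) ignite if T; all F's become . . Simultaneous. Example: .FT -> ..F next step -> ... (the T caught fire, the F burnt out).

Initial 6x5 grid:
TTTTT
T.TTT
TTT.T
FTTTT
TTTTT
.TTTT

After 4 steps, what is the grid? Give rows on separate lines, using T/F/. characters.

Step 1: 3 trees catch fire, 1 burn out
  TTTTT
  T.TTT
  FTT.T
  .FTTT
  FTTTT
  .TTTT
Step 2: 4 trees catch fire, 3 burn out
  TTTTT
  F.TTT
  .FT.T
  ..FTT
  .FTTT
  .TTTT
Step 3: 5 trees catch fire, 4 burn out
  FTTTT
  ..TTT
  ..F.T
  ...FT
  ..FTT
  .FTTT
Step 4: 5 trees catch fire, 5 burn out
  .FTTT
  ..FTT
  ....T
  ....F
  ...FT
  ..FTT

.FTTT
..FTT
....T
....F
...FT
..FTT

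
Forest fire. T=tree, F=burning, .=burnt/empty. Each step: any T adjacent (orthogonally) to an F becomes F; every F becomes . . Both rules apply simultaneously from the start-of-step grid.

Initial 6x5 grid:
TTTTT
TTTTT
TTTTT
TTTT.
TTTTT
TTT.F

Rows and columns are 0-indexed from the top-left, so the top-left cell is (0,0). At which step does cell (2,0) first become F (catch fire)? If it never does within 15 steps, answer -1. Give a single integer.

Step 1: cell (2,0)='T' (+1 fires, +1 burnt)
Step 2: cell (2,0)='T' (+1 fires, +1 burnt)
Step 3: cell (2,0)='T' (+2 fires, +1 burnt)
Step 4: cell (2,0)='T' (+4 fires, +2 burnt)
Step 5: cell (2,0)='T' (+6 fires, +4 burnt)
Step 6: cell (2,0)='T' (+6 fires, +6 burnt)
Step 7: cell (2,0)='F' (+4 fires, +6 burnt)
  -> target ignites at step 7
Step 8: cell (2,0)='.' (+2 fires, +4 burnt)
Step 9: cell (2,0)='.' (+1 fires, +2 burnt)
Step 10: cell (2,0)='.' (+0 fires, +1 burnt)
  fire out at step 10

7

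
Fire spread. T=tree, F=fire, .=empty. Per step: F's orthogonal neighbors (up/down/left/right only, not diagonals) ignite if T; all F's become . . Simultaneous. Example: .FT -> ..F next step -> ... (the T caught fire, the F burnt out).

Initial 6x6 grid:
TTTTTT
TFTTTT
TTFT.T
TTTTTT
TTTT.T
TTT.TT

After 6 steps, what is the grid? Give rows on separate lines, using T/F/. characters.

Step 1: 6 trees catch fire, 2 burn out
  TFTTTT
  F.FTTT
  TF.F.T
  TTFTTT
  TTTT.T
  TTT.TT
Step 2: 7 trees catch fire, 6 burn out
  F.FTTT
  ...FTT
  F....T
  TF.FTT
  TTFT.T
  TTT.TT
Step 3: 7 trees catch fire, 7 burn out
  ...FTT
  ....FT
  .....T
  F...FT
  TF.F.T
  TTF.TT
Step 4: 5 trees catch fire, 7 burn out
  ....FT
  .....F
  .....T
  .....F
  F....T
  TF..TT
Step 5: 4 trees catch fire, 5 burn out
  .....F
  ......
  .....F
  ......
  .....F
  F...TT
Step 6: 1 trees catch fire, 4 burn out
  ......
  ......
  ......
  ......
  ......
  ....TF

......
......
......
......
......
....TF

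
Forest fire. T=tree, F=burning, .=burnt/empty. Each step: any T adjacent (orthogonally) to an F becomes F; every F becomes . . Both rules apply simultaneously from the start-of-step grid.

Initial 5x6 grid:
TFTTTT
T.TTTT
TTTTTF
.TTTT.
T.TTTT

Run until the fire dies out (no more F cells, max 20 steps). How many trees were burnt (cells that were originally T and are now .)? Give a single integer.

Step 1: +4 fires, +2 burnt (F count now 4)
Step 2: +7 fires, +4 burnt (F count now 7)
Step 3: +6 fires, +7 burnt (F count now 6)
Step 4: +4 fires, +6 burnt (F count now 4)
Step 5: +2 fires, +4 burnt (F count now 2)
Step 6: +0 fires, +2 burnt (F count now 0)
Fire out after step 6
Initially T: 24, now '.': 29
Total burnt (originally-T cells now '.'): 23

Answer: 23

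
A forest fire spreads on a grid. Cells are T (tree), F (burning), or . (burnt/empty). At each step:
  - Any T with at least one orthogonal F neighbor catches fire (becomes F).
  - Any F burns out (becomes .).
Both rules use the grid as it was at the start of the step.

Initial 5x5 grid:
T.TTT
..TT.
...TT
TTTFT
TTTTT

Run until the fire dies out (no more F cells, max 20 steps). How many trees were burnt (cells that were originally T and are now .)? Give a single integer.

Answer: 16

Derivation:
Step 1: +4 fires, +1 burnt (F count now 4)
Step 2: +5 fires, +4 burnt (F count now 5)
Step 3: +4 fires, +5 burnt (F count now 4)
Step 4: +3 fires, +4 burnt (F count now 3)
Step 5: +0 fires, +3 burnt (F count now 0)
Fire out after step 5
Initially T: 17, now '.': 24
Total burnt (originally-T cells now '.'): 16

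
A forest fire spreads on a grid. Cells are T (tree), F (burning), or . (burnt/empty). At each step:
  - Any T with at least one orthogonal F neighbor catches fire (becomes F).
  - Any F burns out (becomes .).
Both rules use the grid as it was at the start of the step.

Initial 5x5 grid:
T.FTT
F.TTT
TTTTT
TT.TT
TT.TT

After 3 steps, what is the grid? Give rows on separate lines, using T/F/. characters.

Step 1: 4 trees catch fire, 2 burn out
  F..FT
  ..FTT
  FTTTT
  TT.TT
  TT.TT
Step 2: 5 trees catch fire, 4 burn out
  ....F
  ...FT
  .FFTT
  FT.TT
  TT.TT
Step 3: 4 trees catch fire, 5 burn out
  .....
  ....F
  ...FT
  .F.TT
  FT.TT

.....
....F
...FT
.F.TT
FT.TT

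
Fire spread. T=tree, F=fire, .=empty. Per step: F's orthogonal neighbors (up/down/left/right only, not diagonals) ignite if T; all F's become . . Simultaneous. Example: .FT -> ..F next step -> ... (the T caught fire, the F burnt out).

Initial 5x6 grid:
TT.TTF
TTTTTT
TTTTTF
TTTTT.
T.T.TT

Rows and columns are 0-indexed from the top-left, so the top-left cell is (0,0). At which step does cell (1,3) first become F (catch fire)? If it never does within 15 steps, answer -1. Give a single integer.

Step 1: cell (1,3)='T' (+3 fires, +2 burnt)
Step 2: cell (1,3)='T' (+4 fires, +3 burnt)
Step 3: cell (1,3)='F' (+4 fires, +4 burnt)
  -> target ignites at step 3
Step 4: cell (1,3)='.' (+4 fires, +4 burnt)
Step 5: cell (1,3)='.' (+4 fires, +4 burnt)
Step 6: cell (1,3)='.' (+3 fires, +4 burnt)
Step 7: cell (1,3)='.' (+2 fires, +3 burnt)
Step 8: cell (1,3)='.' (+0 fires, +2 burnt)
  fire out at step 8

3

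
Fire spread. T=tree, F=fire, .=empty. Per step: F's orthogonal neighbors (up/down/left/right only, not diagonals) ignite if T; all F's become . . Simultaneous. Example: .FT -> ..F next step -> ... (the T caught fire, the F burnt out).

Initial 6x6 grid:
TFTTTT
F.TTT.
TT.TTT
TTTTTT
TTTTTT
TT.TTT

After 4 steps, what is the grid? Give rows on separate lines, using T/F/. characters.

Step 1: 3 trees catch fire, 2 burn out
  F.FTTT
  ..TTT.
  FT.TTT
  TTTTTT
  TTTTTT
  TT.TTT
Step 2: 4 trees catch fire, 3 burn out
  ...FTT
  ..FTT.
  .F.TTT
  FTTTTT
  TTTTTT
  TT.TTT
Step 3: 4 trees catch fire, 4 burn out
  ....FT
  ...FT.
  ...TTT
  .FTTTT
  FTTTTT
  TT.TTT
Step 4: 6 trees catch fire, 4 burn out
  .....F
  ....F.
  ...FTT
  ..FTTT
  .FTTTT
  FT.TTT

.....F
....F.
...FTT
..FTTT
.FTTTT
FT.TTT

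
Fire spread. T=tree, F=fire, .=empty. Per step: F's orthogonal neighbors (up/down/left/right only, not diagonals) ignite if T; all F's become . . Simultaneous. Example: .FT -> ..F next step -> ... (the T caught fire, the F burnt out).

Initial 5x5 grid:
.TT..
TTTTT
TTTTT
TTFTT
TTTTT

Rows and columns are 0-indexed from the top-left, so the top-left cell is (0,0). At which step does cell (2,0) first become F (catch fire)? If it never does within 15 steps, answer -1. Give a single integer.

Step 1: cell (2,0)='T' (+4 fires, +1 burnt)
Step 2: cell (2,0)='T' (+7 fires, +4 burnt)
Step 3: cell (2,0)='F' (+7 fires, +7 burnt)
  -> target ignites at step 3
Step 4: cell (2,0)='.' (+3 fires, +7 burnt)
Step 5: cell (2,0)='.' (+0 fires, +3 burnt)
  fire out at step 5

3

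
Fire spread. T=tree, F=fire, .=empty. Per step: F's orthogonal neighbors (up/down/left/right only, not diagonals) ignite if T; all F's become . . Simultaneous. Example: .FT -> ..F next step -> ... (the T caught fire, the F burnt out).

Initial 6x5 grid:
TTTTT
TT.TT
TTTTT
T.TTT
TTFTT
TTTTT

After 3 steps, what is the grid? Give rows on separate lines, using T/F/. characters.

Step 1: 4 trees catch fire, 1 burn out
  TTTTT
  TT.TT
  TTTTT
  T.FTT
  TF.FT
  TTFTT
Step 2: 6 trees catch fire, 4 burn out
  TTTTT
  TT.TT
  TTFTT
  T..FT
  F...F
  TF.FT
Step 3: 6 trees catch fire, 6 burn out
  TTTTT
  TT.TT
  TF.FT
  F...F
  .....
  F...F

TTTTT
TT.TT
TF.FT
F...F
.....
F...F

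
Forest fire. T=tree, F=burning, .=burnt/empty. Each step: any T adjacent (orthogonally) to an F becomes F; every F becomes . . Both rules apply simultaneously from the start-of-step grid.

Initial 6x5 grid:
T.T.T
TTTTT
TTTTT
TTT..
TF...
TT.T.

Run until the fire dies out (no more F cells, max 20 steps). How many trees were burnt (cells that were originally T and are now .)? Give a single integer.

Step 1: +3 fires, +1 burnt (F count now 3)
Step 2: +4 fires, +3 burnt (F count now 4)
Step 3: +3 fires, +4 burnt (F count now 3)
Step 4: +3 fires, +3 burnt (F count now 3)
Step 5: +4 fires, +3 burnt (F count now 4)
Step 6: +1 fires, +4 burnt (F count now 1)
Step 7: +1 fires, +1 burnt (F count now 1)
Step 8: +0 fires, +1 burnt (F count now 0)
Fire out after step 8
Initially T: 20, now '.': 29
Total burnt (originally-T cells now '.'): 19

Answer: 19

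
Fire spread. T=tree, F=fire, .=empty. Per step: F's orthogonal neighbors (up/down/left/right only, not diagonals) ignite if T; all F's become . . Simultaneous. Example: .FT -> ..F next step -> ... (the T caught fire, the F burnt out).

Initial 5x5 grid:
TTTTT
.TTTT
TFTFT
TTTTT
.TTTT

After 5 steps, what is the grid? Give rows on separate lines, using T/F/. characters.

Step 1: 7 trees catch fire, 2 burn out
  TTTTT
  .FTFT
  F.F.F
  TFTFT
  .TTTT
Step 2: 9 trees catch fire, 7 burn out
  TFTFT
  ..F.F
  .....
  F.F.F
  .FTFT
Step 3: 5 trees catch fire, 9 burn out
  F.F.F
  .....
  .....
  .....
  ..F.F
Step 4: 0 trees catch fire, 5 burn out
  .....
  .....
  .....
  .....
  .....
Step 5: 0 trees catch fire, 0 burn out
  .....
  .....
  .....
  .....
  .....

.....
.....
.....
.....
.....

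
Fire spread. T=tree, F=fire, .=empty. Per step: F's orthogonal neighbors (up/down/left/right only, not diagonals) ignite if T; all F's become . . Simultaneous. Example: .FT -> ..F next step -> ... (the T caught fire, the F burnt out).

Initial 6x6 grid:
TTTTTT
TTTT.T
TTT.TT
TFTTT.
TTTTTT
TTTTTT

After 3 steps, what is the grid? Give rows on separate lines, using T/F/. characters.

Step 1: 4 trees catch fire, 1 burn out
  TTTTTT
  TTTT.T
  TFT.TT
  F.FTT.
  TFTTTT
  TTTTTT
Step 2: 7 trees catch fire, 4 burn out
  TTTTTT
  TFTT.T
  F.F.TT
  ...FT.
  F.FTTT
  TFTTTT
Step 3: 7 trees catch fire, 7 burn out
  TFTTTT
  F.FT.T
  ....TT
  ....F.
  ...FTT
  F.FTTT

TFTTTT
F.FT.T
....TT
....F.
...FTT
F.FTTT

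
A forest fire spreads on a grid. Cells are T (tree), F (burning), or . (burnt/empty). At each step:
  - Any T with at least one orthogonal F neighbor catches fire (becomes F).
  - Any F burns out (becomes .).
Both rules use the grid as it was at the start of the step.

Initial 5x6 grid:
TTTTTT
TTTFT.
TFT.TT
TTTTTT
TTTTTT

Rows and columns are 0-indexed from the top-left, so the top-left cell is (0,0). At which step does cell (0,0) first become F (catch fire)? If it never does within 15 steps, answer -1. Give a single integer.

Step 1: cell (0,0)='T' (+7 fires, +2 burnt)
Step 2: cell (0,0)='T' (+8 fires, +7 burnt)
Step 3: cell (0,0)='F' (+7 fires, +8 burnt)
  -> target ignites at step 3
Step 4: cell (0,0)='.' (+3 fires, +7 burnt)
Step 5: cell (0,0)='.' (+1 fires, +3 burnt)
Step 6: cell (0,0)='.' (+0 fires, +1 burnt)
  fire out at step 6

3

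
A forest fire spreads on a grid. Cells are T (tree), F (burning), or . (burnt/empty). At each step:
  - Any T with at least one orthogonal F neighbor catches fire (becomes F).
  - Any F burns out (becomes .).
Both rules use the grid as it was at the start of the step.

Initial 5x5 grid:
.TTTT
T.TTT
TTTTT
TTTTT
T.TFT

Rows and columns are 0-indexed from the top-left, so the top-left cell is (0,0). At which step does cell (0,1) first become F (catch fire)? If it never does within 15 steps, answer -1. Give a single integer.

Step 1: cell (0,1)='T' (+3 fires, +1 burnt)
Step 2: cell (0,1)='T' (+3 fires, +3 burnt)
Step 3: cell (0,1)='T' (+4 fires, +3 burnt)
Step 4: cell (0,1)='T' (+5 fires, +4 burnt)
Step 5: cell (0,1)='T' (+4 fires, +5 burnt)
Step 6: cell (0,1)='F' (+2 fires, +4 burnt)
  -> target ignites at step 6
Step 7: cell (0,1)='.' (+0 fires, +2 burnt)
  fire out at step 7

6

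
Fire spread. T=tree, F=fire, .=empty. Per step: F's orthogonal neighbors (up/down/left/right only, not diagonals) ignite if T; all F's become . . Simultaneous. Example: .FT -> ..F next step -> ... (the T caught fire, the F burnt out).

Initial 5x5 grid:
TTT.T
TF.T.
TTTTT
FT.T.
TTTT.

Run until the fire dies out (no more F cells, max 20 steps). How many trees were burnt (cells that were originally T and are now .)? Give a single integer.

Answer: 16

Derivation:
Step 1: +6 fires, +2 burnt (F count now 6)
Step 2: +4 fires, +6 burnt (F count now 4)
Step 3: +2 fires, +4 burnt (F count now 2)
Step 4: +4 fires, +2 burnt (F count now 4)
Step 5: +0 fires, +4 burnt (F count now 0)
Fire out after step 5
Initially T: 17, now '.': 24
Total burnt (originally-T cells now '.'): 16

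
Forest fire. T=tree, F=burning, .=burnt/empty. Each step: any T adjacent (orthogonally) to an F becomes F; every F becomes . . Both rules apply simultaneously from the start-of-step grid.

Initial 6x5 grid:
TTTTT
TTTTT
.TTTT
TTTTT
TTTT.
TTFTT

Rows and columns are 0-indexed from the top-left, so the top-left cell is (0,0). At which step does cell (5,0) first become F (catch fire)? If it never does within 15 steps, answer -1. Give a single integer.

Step 1: cell (5,0)='T' (+3 fires, +1 burnt)
Step 2: cell (5,0)='F' (+5 fires, +3 burnt)
  -> target ignites at step 2
Step 3: cell (5,0)='.' (+4 fires, +5 burnt)
Step 4: cell (5,0)='.' (+5 fires, +4 burnt)
Step 5: cell (5,0)='.' (+4 fires, +5 burnt)
Step 6: cell (5,0)='.' (+4 fires, +4 burnt)
Step 7: cell (5,0)='.' (+2 fires, +4 burnt)
Step 8: cell (5,0)='.' (+0 fires, +2 burnt)
  fire out at step 8

2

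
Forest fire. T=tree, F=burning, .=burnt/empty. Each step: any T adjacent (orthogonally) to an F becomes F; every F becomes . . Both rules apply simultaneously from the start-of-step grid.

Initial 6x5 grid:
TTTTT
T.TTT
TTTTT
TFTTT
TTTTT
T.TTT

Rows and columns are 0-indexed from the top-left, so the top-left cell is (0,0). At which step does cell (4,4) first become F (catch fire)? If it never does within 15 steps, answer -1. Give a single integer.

Step 1: cell (4,4)='T' (+4 fires, +1 burnt)
Step 2: cell (4,4)='T' (+5 fires, +4 burnt)
Step 3: cell (4,4)='T' (+7 fires, +5 burnt)
Step 4: cell (4,4)='F' (+6 fires, +7 burnt)
  -> target ignites at step 4
Step 5: cell (4,4)='.' (+4 fires, +6 burnt)
Step 6: cell (4,4)='.' (+1 fires, +4 burnt)
Step 7: cell (4,4)='.' (+0 fires, +1 burnt)
  fire out at step 7

4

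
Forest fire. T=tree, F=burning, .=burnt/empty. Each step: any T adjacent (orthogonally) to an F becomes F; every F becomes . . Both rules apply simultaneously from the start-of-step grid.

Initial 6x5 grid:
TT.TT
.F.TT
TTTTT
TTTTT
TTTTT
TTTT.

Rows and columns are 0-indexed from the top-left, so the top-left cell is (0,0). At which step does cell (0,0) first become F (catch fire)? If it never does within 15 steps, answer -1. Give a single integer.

Step 1: cell (0,0)='T' (+2 fires, +1 burnt)
Step 2: cell (0,0)='F' (+4 fires, +2 burnt)
  -> target ignites at step 2
Step 3: cell (0,0)='.' (+4 fires, +4 burnt)
Step 4: cell (0,0)='.' (+6 fires, +4 burnt)
Step 5: cell (0,0)='.' (+6 fires, +6 burnt)
Step 6: cell (0,0)='.' (+3 fires, +6 burnt)
Step 7: cell (0,0)='.' (+0 fires, +3 burnt)
  fire out at step 7

2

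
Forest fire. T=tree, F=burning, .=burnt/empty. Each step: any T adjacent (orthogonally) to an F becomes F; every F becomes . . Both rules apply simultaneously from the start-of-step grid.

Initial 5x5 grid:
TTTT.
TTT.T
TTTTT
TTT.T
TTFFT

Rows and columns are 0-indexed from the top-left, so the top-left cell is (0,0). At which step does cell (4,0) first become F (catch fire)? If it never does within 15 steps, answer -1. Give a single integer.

Step 1: cell (4,0)='T' (+3 fires, +2 burnt)
Step 2: cell (4,0)='F' (+4 fires, +3 burnt)
  -> target ignites at step 2
Step 3: cell (4,0)='.' (+5 fires, +4 burnt)
Step 4: cell (4,0)='.' (+4 fires, +5 burnt)
Step 5: cell (4,0)='.' (+3 fires, +4 burnt)
Step 6: cell (4,0)='.' (+1 fires, +3 burnt)
Step 7: cell (4,0)='.' (+0 fires, +1 burnt)
  fire out at step 7

2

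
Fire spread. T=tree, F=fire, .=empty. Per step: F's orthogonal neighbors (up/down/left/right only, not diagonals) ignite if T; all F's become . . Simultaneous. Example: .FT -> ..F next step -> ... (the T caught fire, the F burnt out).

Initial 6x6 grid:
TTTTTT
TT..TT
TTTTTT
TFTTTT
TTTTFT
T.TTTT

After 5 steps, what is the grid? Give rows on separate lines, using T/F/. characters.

Step 1: 8 trees catch fire, 2 burn out
  TTTTTT
  TT..TT
  TFTTTT
  F.FTFT
  TFTF.F
  T.TTFT
Step 2: 10 trees catch fire, 8 burn out
  TTTTTT
  TF..TT
  F.FTFT
  ...F.F
  F.F...
  T.TF.F
Step 3: 7 trees catch fire, 10 burn out
  TFTTTT
  F...FT
  ...F.F
  ......
  ......
  F.F...
Step 4: 4 trees catch fire, 7 burn out
  F.FTFT
  .....F
  ......
  ......
  ......
  ......
Step 5: 2 trees catch fire, 4 burn out
  ...F.F
  ......
  ......
  ......
  ......
  ......

...F.F
......
......
......
......
......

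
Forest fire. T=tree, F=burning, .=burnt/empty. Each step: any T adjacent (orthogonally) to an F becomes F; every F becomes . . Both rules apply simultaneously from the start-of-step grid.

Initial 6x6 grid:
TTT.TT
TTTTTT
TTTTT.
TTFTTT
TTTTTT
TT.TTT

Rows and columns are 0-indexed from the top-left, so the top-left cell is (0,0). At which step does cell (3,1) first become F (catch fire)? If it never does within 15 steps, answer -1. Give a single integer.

Step 1: cell (3,1)='F' (+4 fires, +1 burnt)
  -> target ignites at step 1
Step 2: cell (3,1)='.' (+7 fires, +4 burnt)
Step 3: cell (3,1)='.' (+10 fires, +7 burnt)
Step 4: cell (3,1)='.' (+6 fires, +10 burnt)
Step 5: cell (3,1)='.' (+4 fires, +6 burnt)
Step 6: cell (3,1)='.' (+1 fires, +4 burnt)
Step 7: cell (3,1)='.' (+0 fires, +1 burnt)
  fire out at step 7

1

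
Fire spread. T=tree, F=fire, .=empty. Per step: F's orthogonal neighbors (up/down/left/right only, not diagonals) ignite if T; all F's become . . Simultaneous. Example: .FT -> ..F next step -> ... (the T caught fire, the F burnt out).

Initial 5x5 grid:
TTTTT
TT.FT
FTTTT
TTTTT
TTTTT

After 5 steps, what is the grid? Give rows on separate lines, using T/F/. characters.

Step 1: 6 trees catch fire, 2 burn out
  TTTFT
  FT..F
  .FTFT
  FTTTT
  TTTTT
Step 2: 9 trees catch fire, 6 burn out
  FTF.F
  .F...
  ..F.F
  .FTFT
  FTTTT
Step 3: 5 trees catch fire, 9 burn out
  .F...
  .....
  .....
  ..F.F
  .FTFT
Step 4: 2 trees catch fire, 5 burn out
  .....
  .....
  .....
  .....
  ..F.F
Step 5: 0 trees catch fire, 2 burn out
  .....
  .....
  .....
  .....
  .....

.....
.....
.....
.....
.....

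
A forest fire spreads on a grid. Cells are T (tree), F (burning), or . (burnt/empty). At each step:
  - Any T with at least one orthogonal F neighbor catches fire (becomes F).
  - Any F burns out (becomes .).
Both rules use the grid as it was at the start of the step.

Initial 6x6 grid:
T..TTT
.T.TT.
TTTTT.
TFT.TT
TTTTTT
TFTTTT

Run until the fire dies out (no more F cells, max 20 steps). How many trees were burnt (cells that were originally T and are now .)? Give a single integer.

Answer: 26

Derivation:
Step 1: +6 fires, +2 burnt (F count now 6)
Step 2: +6 fires, +6 burnt (F count now 6)
Step 3: +3 fires, +6 burnt (F count now 3)
Step 4: +4 fires, +3 burnt (F count now 4)
Step 5: +4 fires, +4 burnt (F count now 4)
Step 6: +2 fires, +4 burnt (F count now 2)
Step 7: +1 fires, +2 burnt (F count now 1)
Step 8: +0 fires, +1 burnt (F count now 0)
Fire out after step 8
Initially T: 27, now '.': 35
Total burnt (originally-T cells now '.'): 26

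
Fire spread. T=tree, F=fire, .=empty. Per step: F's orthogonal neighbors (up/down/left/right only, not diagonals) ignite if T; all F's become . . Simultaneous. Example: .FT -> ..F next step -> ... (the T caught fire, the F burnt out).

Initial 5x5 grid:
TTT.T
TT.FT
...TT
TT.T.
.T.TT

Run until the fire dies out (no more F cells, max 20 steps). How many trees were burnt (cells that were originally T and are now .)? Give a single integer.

Step 1: +2 fires, +1 burnt (F count now 2)
Step 2: +3 fires, +2 burnt (F count now 3)
Step 3: +1 fires, +3 burnt (F count now 1)
Step 4: +1 fires, +1 burnt (F count now 1)
Step 5: +0 fires, +1 burnt (F count now 0)
Fire out after step 5
Initially T: 15, now '.': 17
Total burnt (originally-T cells now '.'): 7

Answer: 7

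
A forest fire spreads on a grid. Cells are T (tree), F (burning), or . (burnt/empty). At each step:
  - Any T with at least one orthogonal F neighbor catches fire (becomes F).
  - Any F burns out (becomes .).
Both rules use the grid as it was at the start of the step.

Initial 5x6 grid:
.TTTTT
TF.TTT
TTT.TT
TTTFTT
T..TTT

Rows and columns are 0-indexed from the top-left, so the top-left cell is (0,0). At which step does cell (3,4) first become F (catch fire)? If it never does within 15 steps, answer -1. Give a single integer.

Step 1: cell (3,4)='F' (+6 fires, +2 burnt)
  -> target ignites at step 1
Step 2: cell (3,4)='.' (+7 fires, +6 burnt)
Step 3: cell (3,4)='.' (+5 fires, +7 burnt)
Step 4: cell (3,4)='.' (+4 fires, +5 burnt)
Step 5: cell (3,4)='.' (+1 fires, +4 burnt)
Step 6: cell (3,4)='.' (+0 fires, +1 burnt)
  fire out at step 6

1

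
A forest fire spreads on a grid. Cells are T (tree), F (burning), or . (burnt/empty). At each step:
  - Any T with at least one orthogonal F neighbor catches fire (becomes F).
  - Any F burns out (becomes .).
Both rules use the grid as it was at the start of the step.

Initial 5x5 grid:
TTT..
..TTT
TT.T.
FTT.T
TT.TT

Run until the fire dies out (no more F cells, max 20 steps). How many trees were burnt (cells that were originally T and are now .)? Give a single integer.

Step 1: +3 fires, +1 burnt (F count now 3)
Step 2: +3 fires, +3 burnt (F count now 3)
Step 3: +0 fires, +3 burnt (F count now 0)
Fire out after step 3
Initially T: 16, now '.': 15
Total burnt (originally-T cells now '.'): 6

Answer: 6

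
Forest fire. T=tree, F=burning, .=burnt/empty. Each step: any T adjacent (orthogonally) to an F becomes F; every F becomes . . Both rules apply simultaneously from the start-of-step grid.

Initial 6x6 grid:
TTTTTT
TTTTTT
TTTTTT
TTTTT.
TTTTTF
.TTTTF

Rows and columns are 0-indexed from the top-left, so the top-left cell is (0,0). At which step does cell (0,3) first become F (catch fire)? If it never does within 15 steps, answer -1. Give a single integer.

Step 1: cell (0,3)='T' (+2 fires, +2 burnt)
Step 2: cell (0,3)='T' (+3 fires, +2 burnt)
Step 3: cell (0,3)='T' (+4 fires, +3 burnt)
Step 4: cell (0,3)='T' (+6 fires, +4 burnt)
Step 5: cell (0,3)='T' (+6 fires, +6 burnt)
Step 6: cell (0,3)='F' (+5 fires, +6 burnt)
  -> target ignites at step 6
Step 7: cell (0,3)='.' (+3 fires, +5 burnt)
Step 8: cell (0,3)='.' (+2 fires, +3 burnt)
Step 9: cell (0,3)='.' (+1 fires, +2 burnt)
Step 10: cell (0,3)='.' (+0 fires, +1 burnt)
  fire out at step 10

6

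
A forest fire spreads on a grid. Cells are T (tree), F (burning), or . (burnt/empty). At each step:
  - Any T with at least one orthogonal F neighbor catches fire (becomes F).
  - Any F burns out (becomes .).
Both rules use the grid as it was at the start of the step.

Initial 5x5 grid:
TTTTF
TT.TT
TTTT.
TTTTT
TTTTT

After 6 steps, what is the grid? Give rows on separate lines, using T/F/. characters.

Step 1: 2 trees catch fire, 1 burn out
  TTTF.
  TT.TF
  TTTT.
  TTTTT
  TTTTT
Step 2: 2 trees catch fire, 2 burn out
  TTF..
  TT.F.
  TTTT.
  TTTTT
  TTTTT
Step 3: 2 trees catch fire, 2 burn out
  TF...
  TT...
  TTTF.
  TTTTT
  TTTTT
Step 4: 4 trees catch fire, 2 burn out
  F....
  TF...
  TTF..
  TTTFT
  TTTTT
Step 5: 5 trees catch fire, 4 burn out
  .....
  F....
  TF...
  TTF.F
  TTTFT
Step 6: 4 trees catch fire, 5 burn out
  .....
  .....
  F....
  TF...
  TTF.F

.....
.....
F....
TF...
TTF.F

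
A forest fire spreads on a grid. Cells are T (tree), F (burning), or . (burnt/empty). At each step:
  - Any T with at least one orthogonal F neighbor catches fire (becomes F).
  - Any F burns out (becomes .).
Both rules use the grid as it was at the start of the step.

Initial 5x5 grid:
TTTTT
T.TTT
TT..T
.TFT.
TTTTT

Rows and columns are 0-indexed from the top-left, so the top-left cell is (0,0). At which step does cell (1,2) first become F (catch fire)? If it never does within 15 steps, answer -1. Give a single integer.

Step 1: cell (1,2)='T' (+3 fires, +1 burnt)
Step 2: cell (1,2)='T' (+3 fires, +3 burnt)
Step 3: cell (1,2)='T' (+3 fires, +3 burnt)
Step 4: cell (1,2)='T' (+1 fires, +3 burnt)
Step 5: cell (1,2)='T' (+1 fires, +1 burnt)
Step 6: cell (1,2)='T' (+1 fires, +1 burnt)
Step 7: cell (1,2)='T' (+1 fires, +1 burnt)
Step 8: cell (1,2)='F' (+2 fires, +1 burnt)
  -> target ignites at step 8
Step 9: cell (1,2)='.' (+2 fires, +2 burnt)
Step 10: cell (1,2)='.' (+1 fires, +2 burnt)
Step 11: cell (1,2)='.' (+1 fires, +1 burnt)
Step 12: cell (1,2)='.' (+0 fires, +1 burnt)
  fire out at step 12

8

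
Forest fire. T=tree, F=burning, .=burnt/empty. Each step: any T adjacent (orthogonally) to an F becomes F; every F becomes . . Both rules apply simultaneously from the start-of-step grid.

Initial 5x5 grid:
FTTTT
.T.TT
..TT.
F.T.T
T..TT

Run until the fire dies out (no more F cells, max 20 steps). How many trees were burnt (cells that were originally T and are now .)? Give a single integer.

Answer: 11

Derivation:
Step 1: +2 fires, +2 burnt (F count now 2)
Step 2: +2 fires, +2 burnt (F count now 2)
Step 3: +1 fires, +2 burnt (F count now 1)
Step 4: +2 fires, +1 burnt (F count now 2)
Step 5: +2 fires, +2 burnt (F count now 2)
Step 6: +1 fires, +2 burnt (F count now 1)
Step 7: +1 fires, +1 burnt (F count now 1)
Step 8: +0 fires, +1 burnt (F count now 0)
Fire out after step 8
Initially T: 14, now '.': 22
Total burnt (originally-T cells now '.'): 11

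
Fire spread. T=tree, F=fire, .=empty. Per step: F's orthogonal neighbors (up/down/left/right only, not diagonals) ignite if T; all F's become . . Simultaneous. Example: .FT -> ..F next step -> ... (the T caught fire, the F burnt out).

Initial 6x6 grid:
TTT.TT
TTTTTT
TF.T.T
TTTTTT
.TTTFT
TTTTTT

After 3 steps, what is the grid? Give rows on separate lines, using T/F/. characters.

Step 1: 7 trees catch fire, 2 burn out
  TTT.TT
  TFTTTT
  F..T.T
  TFTTFT
  .TTF.F
  TTTTFT
Step 2: 11 trees catch fire, 7 burn out
  TFT.TT
  F.FTTT
  ...T.T
  F.FF.F
  .FF...
  TTTF.F
Step 3: 7 trees catch fire, 11 burn out
  F.F.TT
  ...FTT
  ...F.F
  ......
  ......
  TFF...

F.F.TT
...FTT
...F.F
......
......
TFF...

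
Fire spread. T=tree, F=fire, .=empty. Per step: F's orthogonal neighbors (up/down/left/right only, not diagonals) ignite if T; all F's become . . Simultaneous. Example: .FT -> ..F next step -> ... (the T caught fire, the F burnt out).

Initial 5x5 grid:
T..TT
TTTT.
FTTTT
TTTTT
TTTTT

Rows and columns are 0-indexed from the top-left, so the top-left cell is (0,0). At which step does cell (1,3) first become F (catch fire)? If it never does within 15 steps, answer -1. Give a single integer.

Step 1: cell (1,3)='T' (+3 fires, +1 burnt)
Step 2: cell (1,3)='T' (+5 fires, +3 burnt)
Step 3: cell (1,3)='T' (+4 fires, +5 burnt)
Step 4: cell (1,3)='F' (+4 fires, +4 burnt)
  -> target ignites at step 4
Step 5: cell (1,3)='.' (+3 fires, +4 burnt)
Step 6: cell (1,3)='.' (+2 fires, +3 burnt)
Step 7: cell (1,3)='.' (+0 fires, +2 burnt)
  fire out at step 7

4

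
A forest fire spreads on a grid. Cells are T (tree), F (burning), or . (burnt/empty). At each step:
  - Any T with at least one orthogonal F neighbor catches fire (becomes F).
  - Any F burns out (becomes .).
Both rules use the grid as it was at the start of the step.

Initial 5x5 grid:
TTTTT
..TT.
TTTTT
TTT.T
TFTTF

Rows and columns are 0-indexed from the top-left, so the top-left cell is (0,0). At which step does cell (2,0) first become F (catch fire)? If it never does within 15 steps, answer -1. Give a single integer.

Step 1: cell (2,0)='T' (+5 fires, +2 burnt)
Step 2: cell (2,0)='T' (+4 fires, +5 burnt)
Step 3: cell (2,0)='F' (+3 fires, +4 burnt)
  -> target ignites at step 3
Step 4: cell (2,0)='.' (+2 fires, +3 burnt)
Step 5: cell (2,0)='.' (+2 fires, +2 burnt)
Step 6: cell (2,0)='.' (+2 fires, +2 burnt)
Step 7: cell (2,0)='.' (+1 fires, +2 burnt)
Step 8: cell (2,0)='.' (+0 fires, +1 burnt)
  fire out at step 8

3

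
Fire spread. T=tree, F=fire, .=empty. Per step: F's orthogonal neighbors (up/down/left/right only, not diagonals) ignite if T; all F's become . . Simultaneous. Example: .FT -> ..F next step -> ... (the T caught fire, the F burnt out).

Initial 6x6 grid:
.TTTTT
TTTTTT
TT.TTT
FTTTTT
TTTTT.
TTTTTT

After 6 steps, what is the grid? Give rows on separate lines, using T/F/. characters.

Step 1: 3 trees catch fire, 1 burn out
  .TTTTT
  TTTTTT
  FT.TTT
  .FTTTT
  FTTTT.
  TTTTTT
Step 2: 5 trees catch fire, 3 burn out
  .TTTTT
  FTTTTT
  .F.TTT
  ..FTTT
  .FTTT.
  FTTTTT
Step 3: 4 trees catch fire, 5 burn out
  .TTTTT
  .FTTTT
  ...TTT
  ...FTT
  ..FTT.
  .FTTTT
Step 4: 6 trees catch fire, 4 burn out
  .FTTTT
  ..FTTT
  ...FTT
  ....FT
  ...FT.
  ..FTTT
Step 5: 6 trees catch fire, 6 burn out
  ..FTTT
  ...FTT
  ....FT
  .....F
  ....F.
  ...FTT
Step 6: 4 trees catch fire, 6 burn out
  ...FTT
  ....FT
  .....F
  ......
  ......
  ....FT

...FTT
....FT
.....F
......
......
....FT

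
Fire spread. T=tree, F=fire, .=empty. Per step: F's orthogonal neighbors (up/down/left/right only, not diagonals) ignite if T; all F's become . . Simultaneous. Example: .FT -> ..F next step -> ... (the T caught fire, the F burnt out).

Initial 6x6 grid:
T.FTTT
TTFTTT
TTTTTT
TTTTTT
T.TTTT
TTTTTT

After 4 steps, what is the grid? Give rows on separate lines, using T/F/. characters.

Step 1: 4 trees catch fire, 2 burn out
  T..FTT
  TF.FTT
  TTFTTT
  TTTTTT
  T.TTTT
  TTTTTT
Step 2: 6 trees catch fire, 4 burn out
  T...FT
  F...FT
  TF.FTT
  TTFTTT
  T.TTTT
  TTTTTT
Step 3: 8 trees catch fire, 6 burn out
  F....F
  .....F
  F...FT
  TF.FTT
  T.FTTT
  TTTTTT
Step 4: 5 trees catch fire, 8 burn out
  ......
  ......
  .....F
  F...FT
  T..FTT
  TTFTTT

......
......
.....F
F...FT
T..FTT
TTFTTT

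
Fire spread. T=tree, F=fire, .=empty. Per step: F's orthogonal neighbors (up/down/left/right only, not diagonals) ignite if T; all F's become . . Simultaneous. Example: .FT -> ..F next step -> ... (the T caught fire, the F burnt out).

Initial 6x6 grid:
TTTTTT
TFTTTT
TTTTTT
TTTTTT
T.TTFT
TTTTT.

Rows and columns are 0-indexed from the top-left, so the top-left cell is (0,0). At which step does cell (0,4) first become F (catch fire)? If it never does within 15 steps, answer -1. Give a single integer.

Step 1: cell (0,4)='T' (+8 fires, +2 burnt)
Step 2: cell (0,4)='T' (+11 fires, +8 burnt)
Step 3: cell (0,4)='T' (+7 fires, +11 burnt)
Step 4: cell (0,4)='F' (+4 fires, +7 burnt)
  -> target ignites at step 4
Step 5: cell (0,4)='.' (+2 fires, +4 burnt)
Step 6: cell (0,4)='.' (+0 fires, +2 burnt)
  fire out at step 6

4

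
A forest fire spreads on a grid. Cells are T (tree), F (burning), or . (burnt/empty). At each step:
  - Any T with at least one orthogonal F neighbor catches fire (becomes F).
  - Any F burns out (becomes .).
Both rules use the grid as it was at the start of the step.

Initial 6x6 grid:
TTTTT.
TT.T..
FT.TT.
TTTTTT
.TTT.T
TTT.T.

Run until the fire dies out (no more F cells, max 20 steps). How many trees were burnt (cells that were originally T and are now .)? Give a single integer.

Answer: 24

Derivation:
Step 1: +3 fires, +1 burnt (F count now 3)
Step 2: +3 fires, +3 burnt (F count now 3)
Step 3: +3 fires, +3 burnt (F count now 3)
Step 4: +4 fires, +3 burnt (F count now 4)
Step 5: +6 fires, +4 burnt (F count now 6)
Step 6: +4 fires, +6 burnt (F count now 4)
Step 7: +1 fires, +4 burnt (F count now 1)
Step 8: +0 fires, +1 burnt (F count now 0)
Fire out after step 8
Initially T: 25, now '.': 35
Total burnt (originally-T cells now '.'): 24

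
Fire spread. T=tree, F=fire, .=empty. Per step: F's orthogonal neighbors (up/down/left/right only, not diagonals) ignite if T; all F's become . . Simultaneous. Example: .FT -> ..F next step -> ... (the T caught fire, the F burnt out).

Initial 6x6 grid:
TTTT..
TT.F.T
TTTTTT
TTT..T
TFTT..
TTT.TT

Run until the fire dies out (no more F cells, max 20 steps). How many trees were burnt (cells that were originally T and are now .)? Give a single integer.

Step 1: +6 fires, +2 burnt (F count now 6)
Step 2: +9 fires, +6 burnt (F count now 9)
Step 3: +4 fires, +9 burnt (F count now 4)
Step 4: +4 fires, +4 burnt (F count now 4)
Step 5: +0 fires, +4 burnt (F count now 0)
Fire out after step 5
Initially T: 25, now '.': 34
Total burnt (originally-T cells now '.'): 23

Answer: 23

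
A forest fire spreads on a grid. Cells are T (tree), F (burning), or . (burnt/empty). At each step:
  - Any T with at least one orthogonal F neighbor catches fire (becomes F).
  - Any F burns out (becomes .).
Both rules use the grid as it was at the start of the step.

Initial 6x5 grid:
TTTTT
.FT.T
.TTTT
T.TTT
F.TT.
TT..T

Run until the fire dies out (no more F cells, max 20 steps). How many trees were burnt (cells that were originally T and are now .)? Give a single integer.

Step 1: +5 fires, +2 burnt (F count now 5)
Step 2: +4 fires, +5 burnt (F count now 4)
Step 3: +3 fires, +4 burnt (F count now 3)
Step 4: +4 fires, +3 burnt (F count now 4)
Step 5: +3 fires, +4 burnt (F count now 3)
Step 6: +0 fires, +3 burnt (F count now 0)
Fire out after step 6
Initially T: 20, now '.': 29
Total burnt (originally-T cells now '.'): 19

Answer: 19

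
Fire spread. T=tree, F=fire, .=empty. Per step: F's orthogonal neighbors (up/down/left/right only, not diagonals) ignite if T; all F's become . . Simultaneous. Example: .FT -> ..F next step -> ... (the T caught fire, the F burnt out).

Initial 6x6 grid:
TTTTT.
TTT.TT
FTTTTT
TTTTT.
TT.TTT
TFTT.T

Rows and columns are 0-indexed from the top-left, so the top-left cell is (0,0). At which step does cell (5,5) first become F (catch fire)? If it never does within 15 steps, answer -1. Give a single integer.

Step 1: cell (5,5)='T' (+6 fires, +2 burnt)
Step 2: cell (5,5)='T' (+6 fires, +6 burnt)
Step 3: cell (5,5)='T' (+5 fires, +6 burnt)
Step 4: cell (5,5)='T' (+4 fires, +5 burnt)
Step 5: cell (5,5)='T' (+5 fires, +4 burnt)
Step 6: cell (5,5)='F' (+3 fires, +5 burnt)
  -> target ignites at step 6
Step 7: cell (5,5)='.' (+0 fires, +3 burnt)
  fire out at step 7

6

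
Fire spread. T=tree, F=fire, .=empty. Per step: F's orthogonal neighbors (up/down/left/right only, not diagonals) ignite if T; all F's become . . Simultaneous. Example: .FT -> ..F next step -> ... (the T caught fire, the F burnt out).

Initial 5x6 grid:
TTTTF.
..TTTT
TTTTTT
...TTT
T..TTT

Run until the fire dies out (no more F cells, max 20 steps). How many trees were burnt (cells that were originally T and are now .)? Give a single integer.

Step 1: +2 fires, +1 burnt (F count now 2)
Step 2: +4 fires, +2 burnt (F count now 4)
Step 3: +5 fires, +4 burnt (F count now 5)
Step 4: +5 fires, +5 burnt (F count now 5)
Step 5: +3 fires, +5 burnt (F count now 3)
Step 6: +1 fires, +3 burnt (F count now 1)
Step 7: +0 fires, +1 burnt (F count now 0)
Fire out after step 7
Initially T: 21, now '.': 29
Total burnt (originally-T cells now '.'): 20

Answer: 20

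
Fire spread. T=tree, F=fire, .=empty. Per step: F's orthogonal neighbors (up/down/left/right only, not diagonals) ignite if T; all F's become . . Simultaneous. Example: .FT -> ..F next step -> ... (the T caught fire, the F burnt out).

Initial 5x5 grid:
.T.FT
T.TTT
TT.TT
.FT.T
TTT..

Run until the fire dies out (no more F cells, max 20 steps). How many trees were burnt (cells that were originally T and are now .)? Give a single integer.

Answer: 14

Derivation:
Step 1: +5 fires, +2 burnt (F count now 5)
Step 2: +6 fires, +5 burnt (F count now 6)
Step 3: +2 fires, +6 burnt (F count now 2)
Step 4: +1 fires, +2 burnt (F count now 1)
Step 5: +0 fires, +1 burnt (F count now 0)
Fire out after step 5
Initially T: 15, now '.': 24
Total burnt (originally-T cells now '.'): 14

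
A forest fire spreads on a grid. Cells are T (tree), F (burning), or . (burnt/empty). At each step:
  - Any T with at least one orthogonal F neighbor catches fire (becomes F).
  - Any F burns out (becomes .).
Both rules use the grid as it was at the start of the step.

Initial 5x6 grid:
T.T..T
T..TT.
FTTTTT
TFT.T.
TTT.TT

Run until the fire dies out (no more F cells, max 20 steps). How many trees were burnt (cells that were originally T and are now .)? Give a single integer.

Answer: 17

Derivation:
Step 1: +5 fires, +2 burnt (F count now 5)
Step 2: +4 fires, +5 burnt (F count now 4)
Step 3: +1 fires, +4 burnt (F count now 1)
Step 4: +2 fires, +1 burnt (F count now 2)
Step 5: +3 fires, +2 burnt (F count now 3)
Step 6: +1 fires, +3 burnt (F count now 1)
Step 7: +1 fires, +1 burnt (F count now 1)
Step 8: +0 fires, +1 burnt (F count now 0)
Fire out after step 8
Initially T: 19, now '.': 28
Total burnt (originally-T cells now '.'): 17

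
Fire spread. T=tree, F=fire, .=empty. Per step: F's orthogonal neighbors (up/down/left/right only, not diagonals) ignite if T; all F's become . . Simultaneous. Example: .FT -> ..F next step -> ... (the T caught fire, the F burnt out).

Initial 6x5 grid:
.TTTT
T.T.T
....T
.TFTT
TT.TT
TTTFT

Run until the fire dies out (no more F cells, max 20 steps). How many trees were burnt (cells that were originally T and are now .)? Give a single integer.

Answer: 18

Derivation:
Step 1: +5 fires, +2 burnt (F count now 5)
Step 2: +4 fires, +5 burnt (F count now 4)
Step 3: +3 fires, +4 burnt (F count now 3)
Step 4: +1 fires, +3 burnt (F count now 1)
Step 5: +1 fires, +1 burnt (F count now 1)
Step 6: +1 fires, +1 burnt (F count now 1)
Step 7: +1 fires, +1 burnt (F count now 1)
Step 8: +2 fires, +1 burnt (F count now 2)
Step 9: +0 fires, +2 burnt (F count now 0)
Fire out after step 9
Initially T: 19, now '.': 29
Total burnt (originally-T cells now '.'): 18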